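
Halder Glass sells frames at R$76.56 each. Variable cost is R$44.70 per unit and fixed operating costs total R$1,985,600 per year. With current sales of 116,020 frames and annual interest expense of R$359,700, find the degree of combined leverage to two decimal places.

Contribution at this volume is 116,020 × R$31.86 = R$3,696,397.20.
Operating income = contribution − fixed costs = R$3,696,397.20 − R$1,985,600 = R$1,710,797.20. Interest = R$359,700.00, so EBIT − I = R$1,351,097.20.
DCL = contribution ÷ (EBIT − I) = R$3,696,397.20 ÷ R$1,351,097.20 = 2.7358.

2.74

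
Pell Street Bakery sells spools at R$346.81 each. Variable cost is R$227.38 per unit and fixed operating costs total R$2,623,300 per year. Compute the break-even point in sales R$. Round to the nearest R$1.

Contribution margin per unit = R$346.81 − R$227.38 = R$119.43, a CM ratio of R$119.43 ÷ R$346.81 = 0.3444.
Break-even revenue = fixed costs × price ÷ CM = R$2,623,300 × R$346.81 ÷ R$119.43 = R$7,617,740.

R$7,617,740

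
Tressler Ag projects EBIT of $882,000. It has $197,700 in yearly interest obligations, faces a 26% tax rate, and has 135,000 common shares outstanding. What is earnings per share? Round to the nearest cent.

Interest = $197,700.00, so EBT = $882,000 − $197,700.00 = $684,300.00.
Net income = $684,300.00 × (1 − 0.26) = $506,382.00.
EPS = $506,382.00 ÷ 135,000 = $3.75.

$3.75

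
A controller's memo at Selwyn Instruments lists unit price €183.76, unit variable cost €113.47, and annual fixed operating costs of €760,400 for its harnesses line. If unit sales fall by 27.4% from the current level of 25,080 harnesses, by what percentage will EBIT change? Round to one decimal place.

At 25,080 units, contribution = 25,080 × €70.29 = €1,762,873.20.
EBIT = €1,762,873.20 − €760,400 = €1,002,473.20.
DOL = contribution ÷ EBIT = €1,762,873.20 ÷ €1,002,473.20 = 1.7585.
So EBIT moves 1.7585 × (-27.4%) = -48.2%.

-48.2%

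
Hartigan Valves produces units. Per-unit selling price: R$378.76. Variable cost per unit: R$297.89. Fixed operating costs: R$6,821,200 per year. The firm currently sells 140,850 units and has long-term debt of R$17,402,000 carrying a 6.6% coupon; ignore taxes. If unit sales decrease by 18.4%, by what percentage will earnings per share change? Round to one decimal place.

At 140,850 units, contribution = 140,850 × R$80.87 = R$11,390,539.50.
Operating income = contribution − fixed costs = R$11,390,539.50 − R$6,821,200 = R$4,569,339.50.
Interest = R$1,148,532.00, so EBIT − I = R$3,420,807.50.
Degree of combined leverage = contribution ÷ (EBIT − I) = R$11,390,539.50 ÷ R$3,420,807.50 = 3.3298.
%ΔEPS = DCL × %ΔSales = 3.3298 × -18.4% = -61.3%.

-61.3%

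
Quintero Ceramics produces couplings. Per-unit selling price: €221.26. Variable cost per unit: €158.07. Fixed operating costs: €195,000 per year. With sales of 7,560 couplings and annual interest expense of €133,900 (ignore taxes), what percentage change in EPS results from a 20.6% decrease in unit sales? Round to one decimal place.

-66.1%

Total contribution margin = 7,560 × €63.19 = €477,716.40.
EBIT = €477,716.40 − €195,000 = €282,716.40.
Interest = €133,900.00, so EBIT − I = €148,816.40.
Degree of combined leverage = contribution ÷ (EBIT − I) = €477,716.40 ÷ €148,816.40 = 3.2101.
EPS therefore changes by 3.2101 × (-20.6%) = -66.1%.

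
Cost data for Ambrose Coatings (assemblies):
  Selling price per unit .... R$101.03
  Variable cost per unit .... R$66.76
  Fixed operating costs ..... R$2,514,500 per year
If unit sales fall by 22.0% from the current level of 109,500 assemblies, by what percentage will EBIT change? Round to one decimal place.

Total contribution margin = 109,500 × R$34.27 = R$3,752,565.00.
EBIT = R$3,752,565.00 − R$2,514,500 = R$1,238,065.00.
DOL = contribution ÷ EBIT = R$3,752,565.00 ÷ R$1,238,065.00 = 3.0310.
Operating income changes by 3.0310 × -22.0% = -66.7%.

-66.7%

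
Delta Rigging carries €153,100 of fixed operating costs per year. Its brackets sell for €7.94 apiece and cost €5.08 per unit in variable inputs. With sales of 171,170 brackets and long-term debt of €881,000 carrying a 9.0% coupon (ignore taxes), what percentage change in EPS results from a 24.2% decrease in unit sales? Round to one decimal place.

-46.1%

At 171,170 units, contribution = 171,170 × €2.86 = €489,546.20.
Subtracting fixed costs: EBIT = €489,546.20 − €153,100 = €336,446.20.
After interest of €79,290.00, pre-tax earnings = €257,156.20.
Degree of combined leverage = contribution ÷ (EBIT − I) = €489,546.20 ÷ €257,156.20 = 1.9037.
EPS therefore changes by 1.9037 × (-24.2%) = -46.1%.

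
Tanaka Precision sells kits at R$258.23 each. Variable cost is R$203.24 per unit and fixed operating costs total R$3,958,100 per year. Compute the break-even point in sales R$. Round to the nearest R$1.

R$18,587,019

Contribution margin per unit = R$258.23 − R$203.24 = R$54.99, a CM ratio of R$54.99 ÷ R$258.23 = 0.2129.
Break-even sales = FC ÷ CM ratio = R$3,958,100 × R$258.23 / R$54.99 = R$18,587,019.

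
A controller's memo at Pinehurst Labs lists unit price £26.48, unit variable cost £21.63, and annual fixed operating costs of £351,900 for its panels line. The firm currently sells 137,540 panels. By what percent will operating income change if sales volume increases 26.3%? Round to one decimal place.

+55.7%

Total contribution margin = 137,540 × £4.85 = £667,069.00.
EBIT = £667,069.00 − £351,900 = £315,169.00.
So DOL = total CM / EBIT = £667,069.00 / £315,169.00 = 2.1165.
So EBIT moves 2.1165 × (+26.3%) = +55.7%.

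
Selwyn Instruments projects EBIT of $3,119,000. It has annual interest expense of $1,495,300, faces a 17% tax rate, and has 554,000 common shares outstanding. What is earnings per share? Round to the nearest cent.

$2.43

Pre-tax income = $3,119,000 − $1,495,300.00 = $1,623,700.00.
Net income = $1,623,700.00 × (1 − 0.17) = $1,347,671.00.
Per share: $1,347,671.00 / 554,000 shares = $2.43.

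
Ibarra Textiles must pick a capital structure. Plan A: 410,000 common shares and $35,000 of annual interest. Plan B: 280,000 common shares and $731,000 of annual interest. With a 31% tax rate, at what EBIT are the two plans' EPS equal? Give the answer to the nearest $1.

Set EPS_A = EPS_B: (EBIT − $35,000)(1 − 0.31) ÷ 410,000 = (EBIT − $731,000)(1 − 0.31) ÷ 280,000.
Cancelling (1 − t) and cross-multiplying: 280,000·(EBIT − 35,000) = 410,000·(EBIT − 731,000).
Solving, EBIT = (731,000·410,000 − 35,000·280,000) / (410,000 − 280,000) = 289,910,000,000 / 130,000 = 2,230,076.92.

$2,230,077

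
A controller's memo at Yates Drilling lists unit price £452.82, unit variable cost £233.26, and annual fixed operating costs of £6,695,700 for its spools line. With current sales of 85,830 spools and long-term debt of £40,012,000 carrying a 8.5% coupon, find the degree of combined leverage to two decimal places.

Contribution at this volume is 85,830 × £219.56 = £18,844,834.80.
Subtracting fixed costs: EBIT = £18,844,834.80 − £6,695,700 = £12,149,134.80. Interest = £3,401,020.00, so EBIT − I = £8,748,114.80.
Degree of total leverage = total CM / (EBIT − interest) = £18,844,834.80 / £8,748,114.80 = 2.1542.

2.15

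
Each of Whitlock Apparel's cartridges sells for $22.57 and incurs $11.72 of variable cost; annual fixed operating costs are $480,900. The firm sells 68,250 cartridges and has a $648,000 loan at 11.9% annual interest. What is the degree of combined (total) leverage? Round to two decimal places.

At 68,250 units, contribution = 68,250 × $10.85 = $740,512.50.
EBIT = $740,512.50 − $480,900 = $259,612.50. Interest = $77,112.00, so EBIT − I = $182,500.50.
DCL = contribution ÷ (EBIT − I) = $740,512.50 ÷ $182,500.50 = 4.0576.

4.06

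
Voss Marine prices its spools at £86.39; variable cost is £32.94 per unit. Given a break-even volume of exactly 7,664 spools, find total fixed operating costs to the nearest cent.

£409,640.80

Unit CM = price − variable cost = £86.39 − £32.94 = £53.45.
Fixed costs = break-even units × CM = 7,664 × £53.45 = £409,640.80.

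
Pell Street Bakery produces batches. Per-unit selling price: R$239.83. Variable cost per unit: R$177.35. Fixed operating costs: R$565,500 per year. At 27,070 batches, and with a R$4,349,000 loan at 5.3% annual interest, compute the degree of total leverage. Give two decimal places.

1.89

Contribution at this volume is 27,070 × R$62.48 = R$1,691,333.60.
Subtracting fixed costs: EBIT = R$1,691,333.60 − R$565,500 = R$1,125,833.60. Interest = R$230,497.00, so EBIT − I = R$895,336.60.
Degree of total leverage = total CM / (EBIT − interest) = R$1,691,333.60 / R$895,336.60 = 1.8890.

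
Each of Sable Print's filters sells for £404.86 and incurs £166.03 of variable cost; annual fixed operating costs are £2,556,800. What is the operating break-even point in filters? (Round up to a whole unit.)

10,706 filters

Unit CM = price − variable cost = £404.86 − £166.03 = £238.83.
Break-even volume = fixed costs ÷ CM per unit = £2,556,800 ÷ £238.83 = 10,705.52, so 10,706 filters.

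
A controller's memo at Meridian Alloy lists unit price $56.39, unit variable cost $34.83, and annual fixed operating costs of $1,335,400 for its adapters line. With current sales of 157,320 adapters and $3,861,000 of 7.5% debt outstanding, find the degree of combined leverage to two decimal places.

1.92

At 157,320 units, contribution = 157,320 × $21.56 = $3,391,819.20.
Subtracting fixed costs: EBIT = $3,391,819.20 − $1,335,400 = $2,056,419.20. Interest = $289,575.00.
DOL = $3,391,819.20 ÷ $2,056,419.20 = 1.6494; DFL = $2,056,419.20 ÷ $1,766,844.20 = 1.1639.
DCL = DOL × DFL = 1.6494 × 1.1639 = 1.9197.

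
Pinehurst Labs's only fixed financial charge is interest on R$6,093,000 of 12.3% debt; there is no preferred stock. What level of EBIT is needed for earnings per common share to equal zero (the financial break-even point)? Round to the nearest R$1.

Annual interest = 12.3% × R$6,093,000 = R$749,439.00.
With no preferred dividends, EPS = 0 when EBIT exactly covers interest, so the financial break-even EBIT is R$749,439.00.

R$749,439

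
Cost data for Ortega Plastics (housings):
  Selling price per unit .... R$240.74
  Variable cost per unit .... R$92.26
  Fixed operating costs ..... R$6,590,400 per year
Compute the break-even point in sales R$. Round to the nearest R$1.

R$10,685,432

CM per unit = R$240.74 − R$92.26 = R$148.48; CM ratio = R$148.48 / R$240.74 = 0.6168.
Break-even revenue = fixed costs × price ÷ CM = R$6,590,400 × R$240.74 ÷ R$148.48 = R$10,685,432.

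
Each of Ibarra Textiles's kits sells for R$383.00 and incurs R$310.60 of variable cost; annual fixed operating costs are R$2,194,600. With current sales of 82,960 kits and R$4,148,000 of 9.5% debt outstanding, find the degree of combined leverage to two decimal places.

At 82,960 units, contribution = 82,960 × R$72.40 = R$6,006,304.00.
EBIT = R$6,006,304.00 − R$2,194,600 = R$3,811,704.00. Interest = R$394,060.00.
DOL = R$6,006,304.00 ÷ R$3,811,704.00 = 1.5758; DFL = R$3,811,704.00 ÷ R$3,417,644.00 = 1.1153.
Combined leverage = 1.5758 × 1.1153 = 1.7575.

1.76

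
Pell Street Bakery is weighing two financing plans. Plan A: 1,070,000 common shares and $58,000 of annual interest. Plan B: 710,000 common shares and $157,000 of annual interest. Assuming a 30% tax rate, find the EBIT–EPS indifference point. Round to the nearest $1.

$352,250

Set EPS_A = EPS_B: (EBIT − $58,000)(1 − 0.30) ÷ 1,070,000 = (EBIT − $157,000)(1 − 0.30) ÷ 710,000.
Cancelling (1 − t) and cross-multiplying: 710,000·(EBIT − 58,000) = 1,070,000·(EBIT − 157,000).
Solving, EBIT = (157,000·1,070,000 − 58,000·710,000) / (1,070,000 − 710,000) = 126,810,000,000 / 360,000 = 352,250.00.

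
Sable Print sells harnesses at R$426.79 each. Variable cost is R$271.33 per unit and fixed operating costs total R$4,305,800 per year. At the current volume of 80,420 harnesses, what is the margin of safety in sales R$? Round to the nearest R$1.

R$22,501,582

Unit CM = price − variable cost = R$426.79 − R$271.33 = R$155.46. Break-even units = R$4,305,800 ÷ R$155.46 = 27,697.16; break-even revenue = 27,697.16 × R$426.79 = R$11,820,869.56.
Actual sales revenue = 80,420 × R$426.79 = R$34,322,451.80.
Margin of safety = R$34,322,451.80 − R$11,820,869.56 = R$22,501,582.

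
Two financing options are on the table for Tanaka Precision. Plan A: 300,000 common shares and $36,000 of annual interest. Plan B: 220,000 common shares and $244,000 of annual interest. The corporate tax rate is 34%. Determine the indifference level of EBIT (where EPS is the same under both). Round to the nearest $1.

$816,000

At indifference, (EBIT − 36,000)(1 − t)/300,000 = (EBIT − 244,000)(1 − t)/220,000.
Cancelling (1 − t) and cross-multiplying: 220,000·(EBIT − 36,000) = 300,000·(EBIT − 244,000).
Solving, EBIT = (244,000·300,000 − 36,000·220,000) / (300,000 − 220,000) = 65,280,000,000 / 80,000 = 816,000.00.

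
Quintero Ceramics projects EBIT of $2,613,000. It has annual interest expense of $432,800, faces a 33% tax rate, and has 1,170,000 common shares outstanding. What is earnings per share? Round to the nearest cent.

Interest = $432,800.00, so EBT = $2,613,000 − $432,800.00 = $2,180,200.00.
After tax at 33%: net income = $2,180,200.00 × 0.67 = $1,460,734.00.
EPS = $1,460,734.00 ÷ 1,170,000 = $1.25.

$1.25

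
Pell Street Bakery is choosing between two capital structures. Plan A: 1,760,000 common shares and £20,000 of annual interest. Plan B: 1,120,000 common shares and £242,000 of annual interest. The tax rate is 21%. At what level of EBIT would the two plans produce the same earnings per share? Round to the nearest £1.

Set EPS_A = EPS_B: (EBIT − £20,000)(1 − 0.21) ÷ 1,760,000 = (EBIT − £242,000)(1 − 0.21) ÷ 1,120,000.
The (1 − t) factor cancels: (EBIT − 20,000) × 1,120,000 = (EBIT − 242,000) × 1,760,000.
Solving, EBIT = (242,000·1,760,000 − 20,000·1,120,000) / (1,760,000 − 1,120,000) = 403,520,000,000 / 640,000 = 630,500.00.

£630,500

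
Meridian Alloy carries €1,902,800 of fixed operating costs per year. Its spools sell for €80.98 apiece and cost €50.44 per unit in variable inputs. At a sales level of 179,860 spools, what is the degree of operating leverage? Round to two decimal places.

1.53

Total contribution margin = 179,860 × €30.54 = €5,492,924.40.
Subtracting fixed costs: EBIT = €5,492,924.40 − €1,902,800 = €3,590,124.40.
Degree of operating leverage = €5,492,924.40 / €3,590,124.40 = 1.5300.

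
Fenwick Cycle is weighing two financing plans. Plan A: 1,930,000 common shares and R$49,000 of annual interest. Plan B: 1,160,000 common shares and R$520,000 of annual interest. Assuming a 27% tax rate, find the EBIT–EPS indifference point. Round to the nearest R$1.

R$1,229,558

At indifference, (EBIT − 49,000)(1 − t)/1,930,000 = (EBIT − 520,000)(1 − t)/1,160,000.
The (1 − t) factor cancels: (EBIT − 49,000) × 1,160,000 = (EBIT − 520,000) × 1,930,000.
EBIT × (1,930,000 − 1,160,000) = 520,000 × 1,930,000 − 49,000 × 1,160,000 = 946,760,000,000, so EBIT = 946,760,000,000 ÷ 770,000 = 1,229,558.44.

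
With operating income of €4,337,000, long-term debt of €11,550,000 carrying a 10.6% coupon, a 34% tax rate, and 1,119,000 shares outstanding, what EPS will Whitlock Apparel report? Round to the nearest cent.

€1.84

Pre-tax income = €4,337,000 − €1,224,300.00 = €3,112,700.00.
Net income = €3,112,700.00 × (1 − 0.34) = €2,054,382.00.
Per share: €2,054,382.00 / 1,119,000 shares = €1.84.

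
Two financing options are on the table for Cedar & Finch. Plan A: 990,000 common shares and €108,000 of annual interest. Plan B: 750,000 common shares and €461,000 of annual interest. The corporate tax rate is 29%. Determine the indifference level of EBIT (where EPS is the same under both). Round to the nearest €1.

Set EPS_A = EPS_B: (EBIT − €108,000)(1 − 0.29) ÷ 990,000 = (EBIT − €461,000)(1 − 0.29) ÷ 750,000.
Cancelling (1 − t) and cross-multiplying: 750,000·(EBIT − 108,000) = 990,000·(EBIT − 461,000).
Solving, EBIT = (461,000·990,000 − 108,000·750,000) / (990,000 − 750,000) = 375,390,000,000 / 240,000 = 1,564,125.00.

€1,564,125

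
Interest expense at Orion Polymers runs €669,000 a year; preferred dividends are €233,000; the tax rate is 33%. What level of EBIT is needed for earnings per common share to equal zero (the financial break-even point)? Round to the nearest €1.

Preferred dividends are paid after tax, so their pre-tax equivalent is €233,000 ÷ (1 − 0.33) = €347,761.19.
Financial break-even EBIT = interest + D_p ÷ (1 − t) = €669,000 + €347,761.19 = €1,016,761.19.

€1,016,761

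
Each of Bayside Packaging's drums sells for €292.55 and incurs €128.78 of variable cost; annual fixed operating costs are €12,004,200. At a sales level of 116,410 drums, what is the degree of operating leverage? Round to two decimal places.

2.70

Total contribution margin = 116,410 × €163.77 = €19,064,465.70.
Operating income = contribution − fixed costs = €19,064,465.70 − €12,004,200 = €7,060,265.70.
DOL = contribution ÷ EBIT = €19,064,465.70 ÷ €7,060,265.70 = 2.7002.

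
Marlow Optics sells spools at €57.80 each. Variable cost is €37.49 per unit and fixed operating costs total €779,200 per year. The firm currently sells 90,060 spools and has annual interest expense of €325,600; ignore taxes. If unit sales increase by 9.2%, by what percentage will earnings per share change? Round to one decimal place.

At 90,060 units, contribution = 90,060 × €20.31 = €1,829,118.60.
Subtracting fixed costs: EBIT = €1,829,118.60 − €779,200 = €1,049,918.60.
Interest = €325,600.00, so EBIT − I = €724,318.60.
Degree of combined leverage = contribution ÷ (EBIT − I) = €1,829,118.60 ÷ €724,318.60 = 2.5253.
EPS therefore changes by 2.5253 × (+9.2%) = +23.2%.

+23.2%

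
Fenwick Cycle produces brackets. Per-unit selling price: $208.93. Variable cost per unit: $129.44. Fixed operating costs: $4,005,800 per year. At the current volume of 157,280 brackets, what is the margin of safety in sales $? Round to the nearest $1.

Contribution margin per unit = $208.93 − $129.44 = $79.49. Break-even units = $4,005,800 ÷ $79.49 = 50,393.76; break-even revenue = 50,393.76 × $208.93 = $10,528,768.32.
Current sales = 157,280 × $208.93 = $32,860,510.40.
Margin of safety = $32,860,510.40 − $10,528,768.32 = $22,331,742.

$22,331,742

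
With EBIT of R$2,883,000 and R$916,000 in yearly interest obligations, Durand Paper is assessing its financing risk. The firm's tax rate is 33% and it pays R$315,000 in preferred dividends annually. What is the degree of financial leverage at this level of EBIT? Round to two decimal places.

Interest = R$916,000.00.
Pre-tax preferred-dividend burden = R$315,000 ÷ (1 − 0.33) = R$470,149.25.
DFL = EBIT ÷ [EBIT − I − D_p/(1−t)] = R$2,883,000 ÷ [R$2,883,000 − R$916,000.00 − R$470,149.25] = R$2,883,000 ÷ R$1,496,850.75 = 1.9260.

1.93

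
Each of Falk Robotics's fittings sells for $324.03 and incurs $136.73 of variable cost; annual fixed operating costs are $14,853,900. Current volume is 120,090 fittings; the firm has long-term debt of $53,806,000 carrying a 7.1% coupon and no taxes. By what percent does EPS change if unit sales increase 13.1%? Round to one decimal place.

+77.2%

Total contribution margin = 120,090 × $187.30 = $22,492,857.00.
EBIT = $22,492,857.00 − $14,853,900 = $7,638,957.00.
Interest = $3,820,226.00, so EBIT − I = $3,818,731.00.
DCL = total CM / (EBIT − I) = $22,492,857.00 / $3,818,731.00 = 5.8901.
EPS therefore changes by 5.8901 × (+13.1%) = +77.2%.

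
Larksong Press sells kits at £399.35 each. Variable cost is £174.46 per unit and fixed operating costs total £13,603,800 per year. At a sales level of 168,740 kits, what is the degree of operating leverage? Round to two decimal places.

1.56

At 168,740 units, contribution = 168,740 × £224.89 = £37,947,938.60.
Operating income = contribution − fixed costs = £37,947,938.60 − £13,603,800 = £24,344,138.60.
DOL = contribution ÷ EBIT = £37,947,938.60 ÷ £24,344,138.60 = 1.5588.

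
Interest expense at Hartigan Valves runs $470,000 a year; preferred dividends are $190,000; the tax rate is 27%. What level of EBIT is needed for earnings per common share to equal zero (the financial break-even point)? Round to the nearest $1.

$730,274

Preferred dividends are paid after tax, so their pre-tax equivalent is $190,000 ÷ (1 − 0.27) = $260,273.97.
EPS = 0 when EBIT covers interest plus the pre-tax preferred burden: $470,000 + $260,273.97 = $730,273.97.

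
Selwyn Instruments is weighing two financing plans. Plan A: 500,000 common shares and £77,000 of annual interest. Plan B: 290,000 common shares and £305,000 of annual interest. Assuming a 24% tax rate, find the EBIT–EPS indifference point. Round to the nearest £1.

Set EPS_A = EPS_B: (EBIT − £77,000)(1 − 0.24) ÷ 500,000 = (EBIT − £305,000)(1 − 0.24) ÷ 290,000.
Cancelling (1 − t) and cross-multiplying: 290,000·(EBIT − 77,000) = 500,000·(EBIT − 305,000).
Solving, EBIT = (305,000·500,000 − 77,000·290,000) / (500,000 − 290,000) = 130,170,000,000 / 210,000 = 619,857.14.

£619,857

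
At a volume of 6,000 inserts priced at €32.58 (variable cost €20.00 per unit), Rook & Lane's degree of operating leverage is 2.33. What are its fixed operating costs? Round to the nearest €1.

€43,085

Contribution at this volume is 6,000 × €12.58 = €75,480.00.
DOL = contribution / EBIT, so EBIT = €75,480.00 / 2.33 = €32,394.85.
And FC = contribution − EBIT = €75,480.00 − €32,394.85 = €43,085.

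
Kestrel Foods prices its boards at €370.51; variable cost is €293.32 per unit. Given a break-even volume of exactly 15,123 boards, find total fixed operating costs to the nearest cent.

Unit CM = price − variable cost = €370.51 − €293.32 = €77.19.
Since BE = FC / CM, FC = 15,123 × €77.19 = €1,167,344.37.

€1,167,344.37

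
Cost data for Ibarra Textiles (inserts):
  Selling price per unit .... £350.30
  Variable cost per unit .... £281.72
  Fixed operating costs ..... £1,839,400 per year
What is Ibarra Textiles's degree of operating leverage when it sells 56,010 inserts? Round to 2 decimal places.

Contribution at this volume is 56,010 × £68.58 = £3,841,165.80.
Subtracting fixed costs: EBIT = £3,841,165.80 − £1,839,400 = £2,001,765.80.
Degree of operating leverage = £3,841,165.80 / £2,001,765.80 = 1.9189.

1.92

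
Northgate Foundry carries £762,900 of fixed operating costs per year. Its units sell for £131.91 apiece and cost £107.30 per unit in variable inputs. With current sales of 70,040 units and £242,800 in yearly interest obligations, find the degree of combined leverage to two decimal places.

Total contribution margin = 70,040 × £24.61 = £1,723,684.40.
Operating income = contribution − fixed costs = £1,723,684.40 − £762,900 = £960,784.40. Interest = £242,800.00, so EBIT − I = £717,984.40.
Degree of total leverage = total CM / (EBIT − interest) = £1,723,684.40 / £717,984.40 = 2.4007.

2.40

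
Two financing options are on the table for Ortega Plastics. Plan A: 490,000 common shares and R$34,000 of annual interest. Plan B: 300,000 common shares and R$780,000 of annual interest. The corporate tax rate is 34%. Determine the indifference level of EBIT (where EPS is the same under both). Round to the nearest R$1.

R$1,957,895

Set EPS_A = EPS_B: (EBIT − R$34,000)(1 − 0.34) ÷ 490,000 = (EBIT − R$780,000)(1 − 0.34) ÷ 300,000.
Cancelling (1 − t) and cross-multiplying: 300,000·(EBIT − 34,000) = 490,000·(EBIT − 780,000).
Solving, EBIT = (780,000·490,000 − 34,000·300,000) / (490,000 − 300,000) = 372,000,000,000 / 190,000 = 1,957,894.74.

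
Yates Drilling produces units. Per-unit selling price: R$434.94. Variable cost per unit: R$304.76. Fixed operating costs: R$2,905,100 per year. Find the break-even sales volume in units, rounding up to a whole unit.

Unit CM = price − variable cost = R$434.94 − R$304.76 = R$130.18.
Units to break even: R$2,905,100 ÷ R$130.18 = 22,316.02, rounded up to 22,317.

22,317 units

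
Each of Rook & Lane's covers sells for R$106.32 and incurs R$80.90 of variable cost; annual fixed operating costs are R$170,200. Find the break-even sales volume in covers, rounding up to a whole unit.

Contribution margin per unit = R$106.32 − R$80.90 = R$25.42.
Break-even volume = fixed costs ÷ CM per unit = R$170,200 ÷ R$25.42 = 6,695.52, so 6,696 covers.

6,696 covers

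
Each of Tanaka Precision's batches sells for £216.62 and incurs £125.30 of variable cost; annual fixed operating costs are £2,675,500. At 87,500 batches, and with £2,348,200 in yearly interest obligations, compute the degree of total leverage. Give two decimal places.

2.69

Total contribution margin = 87,500 × £91.32 = £7,990,500.00.
Operating income = contribution − fixed costs = £7,990,500.00 − £2,675,500 = £5,315,000.00. Interest = £2,348,200.00.
DOL = £7,990,500.00 ÷ £5,315,000.00 = 1.5034; DFL = £5,315,000.00 ÷ £2,966,800.00 = 1.7915.
DCL = DOL × DFL = 1.5034 × 1.7915 = 2.6933.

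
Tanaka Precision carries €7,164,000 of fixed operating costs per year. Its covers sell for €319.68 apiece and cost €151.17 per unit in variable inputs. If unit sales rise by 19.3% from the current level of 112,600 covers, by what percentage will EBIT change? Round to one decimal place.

+31.0%

Contribution at this volume is 112,600 × €168.51 = €18,974,226.00.
Operating income = contribution − fixed costs = €18,974,226.00 − €7,164,000 = €11,810,226.00.
Degree of operating leverage = €18,974,226.00 / €11,810,226.00 = 1.6066.
%ΔEBIT = DOL × %ΔSales = 1.6066 × +19.3% = +31.0%.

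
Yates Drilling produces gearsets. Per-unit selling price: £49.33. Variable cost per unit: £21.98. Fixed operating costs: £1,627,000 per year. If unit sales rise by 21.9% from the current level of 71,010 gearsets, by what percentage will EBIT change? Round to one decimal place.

Contribution at this volume is 71,010 × £27.35 = £1,942,123.50.
Operating income = contribution − fixed costs = £1,942,123.50 − £1,627,000 = £315,123.50.
DOL = contribution ÷ EBIT = £1,942,123.50 ÷ £315,123.50 = 6.1631.
So EBIT moves 6.1631 × (+21.9%) = +135.0%.

+135.0%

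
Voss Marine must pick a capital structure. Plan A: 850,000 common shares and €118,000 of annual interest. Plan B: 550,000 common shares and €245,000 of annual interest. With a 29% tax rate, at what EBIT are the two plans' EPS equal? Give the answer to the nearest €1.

Set EPS_A = EPS_B: (EBIT − €118,000)(1 − 0.29) ÷ 850,000 = (EBIT − €245,000)(1 − 0.29) ÷ 550,000.
Cancelling (1 − t) and cross-multiplying: 550,000·(EBIT − 118,000) = 850,000·(EBIT − 245,000).
EBIT × (850,000 − 550,000) = 245,000 × 850,000 − 118,000 × 550,000 = 143,350,000,000, so EBIT = 143,350,000,000 ÷ 300,000 = 477,833.33.

€477,833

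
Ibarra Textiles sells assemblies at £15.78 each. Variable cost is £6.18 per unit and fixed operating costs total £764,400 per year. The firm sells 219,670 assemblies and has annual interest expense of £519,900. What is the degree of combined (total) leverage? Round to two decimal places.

2.56

Total contribution margin = 219,670 × £9.60 = £2,108,832.00.
Subtracting fixed costs: EBIT = £2,108,832.00 − £764,400 = £1,344,432.00. Interest = £519,900.00, so EBIT − I = £824,532.00.
Degree of total leverage = total CM / (EBIT − interest) = £2,108,832.00 / £824,532.00 = 2.5576.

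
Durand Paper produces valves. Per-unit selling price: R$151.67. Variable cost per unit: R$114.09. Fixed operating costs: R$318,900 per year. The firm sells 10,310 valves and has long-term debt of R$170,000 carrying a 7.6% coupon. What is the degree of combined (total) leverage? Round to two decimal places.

6.96

At 10,310 units, contribution = 10,310 × R$37.58 = R$387,449.80.
Operating income = contribution − fixed costs = R$387,449.80 − R$318,900 = R$68,549.80. Interest = R$12,920.00, so EBIT − I = R$55,629.80.
DCL = contribution ÷ (EBIT − I) = R$387,449.80 ÷ R$55,629.80 = 6.9648.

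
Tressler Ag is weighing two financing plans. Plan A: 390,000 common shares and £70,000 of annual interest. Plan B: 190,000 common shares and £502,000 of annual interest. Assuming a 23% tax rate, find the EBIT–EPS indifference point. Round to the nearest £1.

Set EPS_A = EPS_B: (EBIT − £70,000)(1 − 0.23) ÷ 390,000 = (EBIT − £502,000)(1 − 0.23) ÷ 190,000.
The (1 − t) factor cancels: (EBIT − 70,000) × 190,000 = (EBIT − 502,000) × 390,000.
Solving, EBIT = (502,000·390,000 − 70,000·190,000) / (390,000 − 190,000) = 182,480,000,000 / 200,000 = 912,400.00.

£912,400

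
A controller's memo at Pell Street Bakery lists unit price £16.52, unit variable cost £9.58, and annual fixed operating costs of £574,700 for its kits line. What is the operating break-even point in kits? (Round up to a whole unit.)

Unit CM = price − variable cost = £16.52 − £9.58 = £6.94.
Break-even Q = £574,700 / £6.94 = 82,809.80 → 82,810 kits.

82,810 kits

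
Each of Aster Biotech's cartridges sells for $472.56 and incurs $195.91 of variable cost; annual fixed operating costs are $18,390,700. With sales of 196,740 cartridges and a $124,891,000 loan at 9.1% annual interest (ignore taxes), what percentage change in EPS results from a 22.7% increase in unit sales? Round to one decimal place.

Contribution at this volume is 196,740 × $276.65 = $54,428,121.00.
Operating income = contribution − fixed costs = $54,428,121.00 − $18,390,700 = $36,037,421.00.
Interest = $11,365,081.00, so EBIT − I = $24,672,340.00.
DCL = total CM / (EBIT − I) = $54,428,121.00 / $24,672,340.00 = 2.2060.
EPS therefore changes by 2.2060 × (+22.7%) = +50.1%.

+50.1%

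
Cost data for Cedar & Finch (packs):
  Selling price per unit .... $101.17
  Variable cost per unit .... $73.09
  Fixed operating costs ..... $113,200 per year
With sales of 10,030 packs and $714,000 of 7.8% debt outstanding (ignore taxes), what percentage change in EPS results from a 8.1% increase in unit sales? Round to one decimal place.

+20.2%

Total contribution margin = 10,030 × $28.08 = $281,642.40.
EBIT = $281,642.40 − $113,200 = $168,442.40.
Interest = $55,692.00, so EBIT − I = $112,750.40.
Degree of combined leverage = contribution ÷ (EBIT − I) = $281,642.40 ÷ $112,750.40 = 2.4979.
EPS therefore changes by 2.4979 × (+8.1%) = +20.2%.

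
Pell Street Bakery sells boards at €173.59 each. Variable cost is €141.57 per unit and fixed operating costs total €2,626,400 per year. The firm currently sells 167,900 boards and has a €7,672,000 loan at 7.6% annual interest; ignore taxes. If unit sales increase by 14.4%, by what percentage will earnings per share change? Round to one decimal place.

+35.7%

Total contribution margin = 167,900 × €32.02 = €5,376,158.00.
Subtracting fixed costs: EBIT = €5,376,158.00 − €2,626,400 = €2,749,758.00.
After interest of €583,072.00, pre-tax earnings = €2,166,686.00.
Degree of combined leverage = contribution ÷ (EBIT − I) = €5,376,158.00 ÷ €2,166,686.00 = 2.4813.
EPS therefore changes by 2.4813 × (+14.4%) = +35.7%.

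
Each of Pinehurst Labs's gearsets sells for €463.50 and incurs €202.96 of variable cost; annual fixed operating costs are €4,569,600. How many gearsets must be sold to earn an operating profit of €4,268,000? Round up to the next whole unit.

Each unit contributes €463.50 − €202.96 = €260.54.
Units = (FC + target) / CM = (€4,569,600 + €4,268,000) / €260.54 = 33,920.32, so 33,921 gearsets.

33,921 gearsets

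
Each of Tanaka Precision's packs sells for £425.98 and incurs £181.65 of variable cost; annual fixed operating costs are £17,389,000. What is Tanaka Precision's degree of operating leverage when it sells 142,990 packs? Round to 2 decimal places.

At 142,990 units, contribution = 142,990 × £244.33 = £34,936,746.70.
Subtracting fixed costs: EBIT = £34,936,746.70 − £17,389,000 = £17,547,746.70.
DOL = contribution ÷ EBIT = £34,936,746.70 ÷ £17,547,746.70 = 1.9910.

1.99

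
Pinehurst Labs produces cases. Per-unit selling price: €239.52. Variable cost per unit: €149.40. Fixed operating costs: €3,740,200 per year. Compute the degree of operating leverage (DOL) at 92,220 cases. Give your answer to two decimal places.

Total contribution margin = 92,220 × €90.12 = €8,310,866.40.
EBIT = €8,310,866.40 − €3,740,200 = €4,570,666.40.
Degree of operating leverage = €8,310,866.40 / €4,570,666.40 = 1.8183.

1.82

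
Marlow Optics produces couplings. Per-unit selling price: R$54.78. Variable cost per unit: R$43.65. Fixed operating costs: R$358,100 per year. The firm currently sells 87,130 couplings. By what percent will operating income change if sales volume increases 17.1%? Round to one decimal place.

+27.1%

Contribution at this volume is 87,130 × R$11.13 = R$969,756.90.
Subtracting fixed costs: EBIT = R$969,756.90 − R$358,100 = R$611,656.90.
DOL = contribution ÷ EBIT = R$969,756.90 ÷ R$611,656.90 = 1.5855.
%ΔEBIT = DOL × %ΔSales = 1.5855 × +17.1% = +27.1%.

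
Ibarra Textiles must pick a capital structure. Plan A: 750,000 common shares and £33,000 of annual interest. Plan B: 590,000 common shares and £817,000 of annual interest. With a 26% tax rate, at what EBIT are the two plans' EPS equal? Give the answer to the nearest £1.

£3,708,000

At indifference, (EBIT − 33,000)(1 − t)/750,000 = (EBIT − 817,000)(1 − t)/590,000.
Cancelling (1 − t) and cross-multiplying: 590,000·(EBIT − 33,000) = 750,000·(EBIT − 817,000).
Solving, EBIT = (817,000·750,000 − 33,000·590,000) / (750,000 − 590,000) = 593,280,000,000 / 160,000 = 3,708,000.00.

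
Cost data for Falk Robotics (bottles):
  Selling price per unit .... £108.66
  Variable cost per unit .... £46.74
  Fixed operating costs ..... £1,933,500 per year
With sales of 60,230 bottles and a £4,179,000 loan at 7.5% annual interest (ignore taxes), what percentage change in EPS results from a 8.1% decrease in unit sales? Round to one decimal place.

At 60,230 units, contribution = 60,230 × £61.92 = £3,729,441.60.
Operating income = contribution − fixed costs = £3,729,441.60 − £1,933,500 = £1,795,941.60.
Interest = £313,425.00, so EBIT − I = £1,482,516.60.
DCL = total CM / (EBIT − I) = £3,729,441.60 / £1,482,516.60 = 2.5156.
EPS therefore changes by 2.5156 × (-8.1%) = -20.4%.

-20.4%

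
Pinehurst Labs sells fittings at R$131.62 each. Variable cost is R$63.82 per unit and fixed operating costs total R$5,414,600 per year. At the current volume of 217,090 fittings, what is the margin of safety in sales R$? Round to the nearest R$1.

R$18,062,034

Contribution margin per unit = R$131.62 − R$63.82 = R$67.80. Break-even units = R$5,414,600 ÷ R$67.80 = 79,861.36; break-even revenue = 79,861.36 × R$131.62 = R$10,511,351.80.
Actual sales revenue = 217,090 × R$131.62 = R$28,573,385.80.
Margin of safety = R$28,573,385.80 − R$10,511,351.80 = R$18,062,034.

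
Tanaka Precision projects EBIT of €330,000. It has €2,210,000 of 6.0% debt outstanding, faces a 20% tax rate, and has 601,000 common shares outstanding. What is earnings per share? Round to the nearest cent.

€0.26

Interest = €132,600.00, so EBT = €330,000 − €132,600.00 = €197,400.00.
After tax at 20%: net income = €197,400.00 × 0.80 = €157,920.00.
EPS = €157,920.00 ÷ 601,000 = €0.26.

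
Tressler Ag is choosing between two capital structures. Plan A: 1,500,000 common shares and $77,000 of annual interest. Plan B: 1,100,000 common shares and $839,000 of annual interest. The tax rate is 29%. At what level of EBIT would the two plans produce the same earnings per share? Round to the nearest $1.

At indifference, (EBIT − 77,000)(1 − t)/1,500,000 = (EBIT − 839,000)(1 − t)/1,100,000.
Cancelling (1 − t) and cross-multiplying: 1,100,000·(EBIT − 77,000) = 1,500,000·(EBIT − 839,000).
Solving, EBIT = (839,000·1,500,000 − 77,000·1,100,000) / (1,500,000 − 1,100,000) = 1,173,800,000,000 / 400,000 = 2,934,500.00.

$2,934,500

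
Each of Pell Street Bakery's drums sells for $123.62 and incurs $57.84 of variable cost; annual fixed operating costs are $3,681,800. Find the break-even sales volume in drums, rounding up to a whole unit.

Unit CM = price − variable cost = $123.62 − $57.84 = $65.78.
Break-even volume = fixed costs ÷ CM per unit = $3,681,800 ÷ $65.78 = 55,971.42, so 55,972 drums.

55,972 drums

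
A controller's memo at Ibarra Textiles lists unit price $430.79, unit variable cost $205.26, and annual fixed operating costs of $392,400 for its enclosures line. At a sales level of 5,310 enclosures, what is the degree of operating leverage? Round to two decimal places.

1.49

At 5,310 units, contribution = 5,310 × $225.53 = $1,197,564.30.
Subtracting fixed costs: EBIT = $1,197,564.30 − $392,400 = $805,164.30.
Degree of operating leverage = $1,197,564.30 / $805,164.30 = 1.4874.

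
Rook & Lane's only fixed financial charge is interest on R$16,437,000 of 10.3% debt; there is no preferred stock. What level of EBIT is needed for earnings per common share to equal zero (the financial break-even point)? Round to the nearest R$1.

Annual interest = 10.3% × R$16,437,000 = R$1,693,011.00.
With no preferred dividends, EPS = 0 when EBIT exactly covers interest, so the financial break-even EBIT is R$1,693,011.00.

R$1,693,011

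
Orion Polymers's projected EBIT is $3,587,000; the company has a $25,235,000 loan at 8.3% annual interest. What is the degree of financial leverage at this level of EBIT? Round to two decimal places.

2.40

Interest = $2,094,505.00.
DFL = EBIT ÷ (EBIT − I) = $3,587,000 ÷ ($3,587,000 − $2,094,505.00) = $3,587,000 ÷ $1,492,495.00 = 2.4034.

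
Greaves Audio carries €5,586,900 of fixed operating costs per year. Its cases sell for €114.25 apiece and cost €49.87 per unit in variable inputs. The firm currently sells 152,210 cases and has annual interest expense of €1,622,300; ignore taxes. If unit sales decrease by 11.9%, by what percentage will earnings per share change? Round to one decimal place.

-45.0%

Contribution at this volume is 152,210 × €64.38 = €9,799,279.80.
Subtracting fixed costs: EBIT = €9,799,279.80 − €5,586,900 = €4,212,379.80.
After interest of €1,622,300.00, pre-tax earnings = €2,590,079.80.
DCL = total CM / (EBIT − I) = €9,799,279.80 / €2,590,079.80 = 3.7834.
%ΔEPS = DCL × %ΔSales = 3.7834 × -11.9% = -45.0%.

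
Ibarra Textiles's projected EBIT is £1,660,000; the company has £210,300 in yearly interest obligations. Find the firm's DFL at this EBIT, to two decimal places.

1.15

Interest = £210,300.00.
DFL = EBIT ÷ (EBIT − I) = £1,660,000 ÷ (£1,660,000 − £210,300.00) = £1,660,000 ÷ £1,449,700.00 = 1.1451.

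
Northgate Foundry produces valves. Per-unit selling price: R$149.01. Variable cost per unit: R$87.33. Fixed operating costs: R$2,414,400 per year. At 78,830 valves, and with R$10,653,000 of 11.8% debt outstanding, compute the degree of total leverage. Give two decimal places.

4.08

Contribution at this volume is 78,830 × R$61.68 = R$4,862,234.40.
EBIT = R$4,862,234.40 − R$2,414,400 = R$2,447,834.40. Interest = R$1,257,054.00.
DOL = R$4,862,234.40 ÷ R$2,447,834.40 = 1.9863; DFL = R$2,447,834.40 ÷ R$1,190,780.40 = 2.0557.
Combined leverage = 1.9863 × 2.0557 = 4.0832.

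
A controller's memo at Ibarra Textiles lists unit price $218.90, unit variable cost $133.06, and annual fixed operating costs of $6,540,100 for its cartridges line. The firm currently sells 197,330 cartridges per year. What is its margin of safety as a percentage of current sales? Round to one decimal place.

61.4%

Contribution margin per unit = $218.90 − $133.06 = $85.84. Break-even units = $6,540,100 ÷ $85.84 = 76,189.42; break-even revenue = 76,189.42 × $218.90 = $16,677,864.52.
Actual sales revenue = 197,330 × $218.90 = $43,195,537.00.
Margin of safety = ($43,195,537.00 − $16,677,864.52) ÷ $43,195,537.00 = 61.4%.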